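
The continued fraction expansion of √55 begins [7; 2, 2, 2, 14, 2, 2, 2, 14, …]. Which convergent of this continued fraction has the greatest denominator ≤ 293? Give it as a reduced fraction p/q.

1283/173

a_0 = 7: 7/1  (≤ bound)
a_1 = 2: 15/2  (≤ bound)
a_2 = 2: 37/5  (≤ bound)
a_3 = 2: 89/12  (≤ bound)
a_4 = 14: 1283/173  (≤ bound)
a_5 = 2: 2655/358  (> 293, stop)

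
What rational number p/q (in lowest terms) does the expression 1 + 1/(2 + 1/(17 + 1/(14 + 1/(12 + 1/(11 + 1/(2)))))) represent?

204414/137581

Start with 2.
11 + 1/(2/1) = 11 + 1/2 = 23/2
12 + 1/(23/2) = 12 + 2/23 = 278/23
14 + 1/(278/23) = 14 + 23/278 = 3915/278
17 + 1/(3915/278) = 17 + 278/3915 = 66833/3915
2 + 1/(66833/3915) = 2 + 3915/66833 = 137581/66833
1 + 1/(137581/66833) = 1 + 66833/137581 = 204414/137581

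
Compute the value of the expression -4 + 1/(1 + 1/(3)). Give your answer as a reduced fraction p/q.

-13/4

Start with 3.
1 + 1/(3/1) = 1 + 1/3 = 4/3
-4 + 1/(4/3) = -4 + 3/4 = -13/4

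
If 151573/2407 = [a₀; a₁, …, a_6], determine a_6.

13

Apply division with remainder until the remainder is 0:
151573 = 62·2407 + 2339, so a_0 = 62
2407 = 1·2339 + 68, so a_1 = 1
2339 = 34·68 + 27, so a_2 = 34
68 = 2·27 + 14, so a_3 = 2
27 = 1·14 + 13, so a_4 = 1
14 = 1·13 + 1, so a_5 = 1
13 = 13·1 + 0, so a_6 = 13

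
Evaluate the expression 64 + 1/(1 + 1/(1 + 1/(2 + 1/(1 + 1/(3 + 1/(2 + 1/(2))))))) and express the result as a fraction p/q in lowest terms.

Start with 2.
2 + 1/(2/1) = 2 + 1/2 = 5/2
3 + 1/(5/2) = 3 + 2/5 = 17/5
1 + 1/(17/5) = 1 + 5/17 = 22/17
2 + 1/(22/17) = 2 + 17/22 = 61/22
1 + 1/(61/22) = 1 + 22/61 = 83/61
1 + 1/(83/61) = 1 + 61/83 = 144/83
64 + 1/(144/83) = 64 + 83/144 = 9299/144

9299/144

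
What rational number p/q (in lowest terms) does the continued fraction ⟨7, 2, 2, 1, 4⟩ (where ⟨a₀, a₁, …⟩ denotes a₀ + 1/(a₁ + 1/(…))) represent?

245/33

Use the convergent recurrence hₖ = aₖ·hₖ₋₁ + hₖ₋₂ (and likewise for the denominators kₖ):
a_0 = 7: 7/1
a_1 = 2: 15/2
a_2 = 2: 37/5
a_3 = 1: 52/7
a_4 = 4: 245/33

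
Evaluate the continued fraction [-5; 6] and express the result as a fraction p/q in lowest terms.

-29/6

Use the convergent recurrence hₖ = aₖ·hₖ₋₁ + hₖ₋₂ (and likewise for the denominators kₖ):
a_0 = -5: -5/1
a_1 = 6: -29/6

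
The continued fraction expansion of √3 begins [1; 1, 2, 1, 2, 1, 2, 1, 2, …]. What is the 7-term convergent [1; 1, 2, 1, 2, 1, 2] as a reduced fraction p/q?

Start with 2.
1 + 1/(2/1) = 1 + 1/2 = 3/2
2 + 1/(3/2) = 2 + 2/3 = 8/3
1 + 1/(8/3) = 1 + 3/8 = 11/8
2 + 1/(11/8) = 2 + 8/11 = 30/11
1 + 1/(30/11) = 1 + 11/30 = 41/30
1 + 1/(41/30) = 1 + 30/41 = 71/41

71/41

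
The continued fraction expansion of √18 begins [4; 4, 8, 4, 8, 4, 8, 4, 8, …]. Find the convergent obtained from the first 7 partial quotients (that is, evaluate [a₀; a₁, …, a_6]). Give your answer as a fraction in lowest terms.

Start with 8.
4 + 1/(8/1) = 4 + 1/8 = 33/8
8 + 1/(33/8) = 8 + 8/33 = 272/33
4 + 1/(272/33) = 4 + 33/272 = 1121/272
8 + 1/(1121/272) = 8 + 272/1121 = 9240/1121
4 + 1/(9240/1121) = 4 + 1121/9240 = 38081/9240
4 + 1/(38081/9240) = 4 + 9240/38081 = 161564/38081

161564/38081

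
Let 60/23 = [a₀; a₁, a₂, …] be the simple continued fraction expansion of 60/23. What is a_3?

⌊60/23⌋ = 2, remainder 14
⌊23/14⌋ = 1, remainder 9
⌊14/9⌋ = 1, remainder 5
⌊9/5⌋ = 1, remainder 4

1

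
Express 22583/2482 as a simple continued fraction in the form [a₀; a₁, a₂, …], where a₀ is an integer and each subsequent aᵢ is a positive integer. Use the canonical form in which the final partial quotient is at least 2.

[9; 10, 7, 1, 1, 1, 10]

Repeatedly divide and take the remainder:
22583 = 9·2482 + 245, so a_0 = 9
2482 = 10·245 + 32, so a_1 = 10
245 = 7·32 + 21, so a_2 = 7
32 = 1·21 + 11, so a_3 = 1
21 = 1·11 + 10, so a_4 = 1
11 = 1·10 + 1, so a_5 = 1
10 = 10·1 + 0, so a_6 = 10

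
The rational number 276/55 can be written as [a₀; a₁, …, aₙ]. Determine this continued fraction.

[5; 55]

276 = 5·55 + 1, so a_0 = 5
55 = 55·1 + 0, so a_1 = 55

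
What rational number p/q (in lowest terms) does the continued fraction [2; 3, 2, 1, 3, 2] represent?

a_0 = 2: 2/1
a_1 = 3: 7/3
a_2 = 2: 16/7
a_3 = 1: 23/10
a_4 = 3: 85/37
a_5 = 2: 193/84

193/84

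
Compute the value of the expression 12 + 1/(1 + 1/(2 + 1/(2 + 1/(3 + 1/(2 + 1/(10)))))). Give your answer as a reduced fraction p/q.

Starting at the tail and folding back:
Start with 10.
2 + 1/(10/1) = 2 + 1/10 = 21/10
3 + 1/(21/10) = 3 + 10/21 = 73/21
2 + 1/(73/21) = 2 + 21/73 = 167/73
2 + 1/(167/73) = 2 + 73/167 = 407/167
1 + 1/(407/167) = 1 + 167/407 = 574/407
12 + 1/(574/407) = 12 + 407/574 = 7295/574

7295/574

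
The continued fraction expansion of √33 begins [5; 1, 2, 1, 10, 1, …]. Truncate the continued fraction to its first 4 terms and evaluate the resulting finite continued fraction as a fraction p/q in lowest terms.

a_0 = 5: 5/1
a_1 = 1: 6/1
a_2 = 2: 17/3
a_3 = 1: 23/4

23/4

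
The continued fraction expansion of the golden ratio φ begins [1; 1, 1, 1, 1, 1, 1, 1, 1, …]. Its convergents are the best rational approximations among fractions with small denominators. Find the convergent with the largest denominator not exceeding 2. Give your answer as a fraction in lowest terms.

3/2

a_0 = 1: 1/1  (≤ bound)
a_1 = 1: 2/1  (≤ bound)
a_2 = 1: 3/2  (≤ bound)
a_3 = 1: 5/3  (> 2, stop)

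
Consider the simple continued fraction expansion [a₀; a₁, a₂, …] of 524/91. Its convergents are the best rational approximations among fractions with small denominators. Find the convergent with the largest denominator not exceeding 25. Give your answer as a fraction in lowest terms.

a_0 = 5: 5/1  (≤ bound)
a_1 = 1: 6/1  (≤ bound)
a_2 = 3: 23/4  (≤ bound)
a_3 = 7: 167/29  (> 25, stop)

23/4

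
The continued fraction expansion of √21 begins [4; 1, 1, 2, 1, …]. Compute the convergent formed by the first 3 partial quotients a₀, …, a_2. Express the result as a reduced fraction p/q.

9/2

Start with 1.
1 + 1/(1/1) = 1 + 1/1 = 2/1
4 + 1/(2/1) = 4 + 1/2 = 9/2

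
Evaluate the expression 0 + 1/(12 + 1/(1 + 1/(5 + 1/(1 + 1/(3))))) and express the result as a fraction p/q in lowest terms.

Start with 3.
1 + 1/(3/1) = 1 + 1/3 = 4/3
5 + 1/(4/3) = 5 + 3/4 = 23/4
1 + 1/(23/4) = 1 + 4/23 = 27/23
12 + 1/(27/23) = 12 + 23/27 = 347/27
0 + 1/(347/27) = 0 + 27/347 = 27/347

27/347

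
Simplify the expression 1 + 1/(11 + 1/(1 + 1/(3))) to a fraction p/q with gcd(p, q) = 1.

a_0 = 1: 1/1
a_1 = 11: 12/11
a_2 = 1: 13/12
a_3 = 3: 51/47

51/47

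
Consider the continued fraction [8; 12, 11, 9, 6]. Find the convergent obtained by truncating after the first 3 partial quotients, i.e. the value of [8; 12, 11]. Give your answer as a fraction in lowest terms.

1075/133

a_0 = 8: 8/1
a_1 = 12: 97/12
a_2 = 11: 1075/133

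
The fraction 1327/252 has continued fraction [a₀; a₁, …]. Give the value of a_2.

1327 ÷ 252 → quotient 5, remainder 67
252 ÷ 67 → quotient 3, remainder 51
67 ÷ 51 → quotient 1, remainder 16

1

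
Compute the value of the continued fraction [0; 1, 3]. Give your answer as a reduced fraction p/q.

Work from the innermost term outward:
Start with 3.
1 + 1/(3/1) = 1 + 1/3 = 4/3
0 + 1/(4/3) = 0 + 3/4 = 3/4

3/4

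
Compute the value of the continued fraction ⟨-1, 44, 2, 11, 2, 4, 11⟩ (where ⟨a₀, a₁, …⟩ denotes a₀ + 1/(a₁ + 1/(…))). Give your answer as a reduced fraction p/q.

-104915/107328

Use the convergent recurrence hₖ = aₖ·hₖ₋₁ + hₖ₋₂ (and likewise for the denominators kₖ):
a_0 = -1: -1/1
a_1 = 44: -43/44
a_2 = 2: -87/89
a_3 = 11: -1000/1023
a_4 = 2: -2087/2135
a_5 = 4: -9348/9563
a_6 = 11: -104915/107328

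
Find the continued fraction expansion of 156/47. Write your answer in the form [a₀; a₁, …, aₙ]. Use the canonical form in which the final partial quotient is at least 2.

[3; 3, 7, 2]

⌊156/47⌋ = 3, remainder 15
⌊47/15⌋ = 3, remainder 2
⌊15/2⌋ = 7, remainder 1
⌊2/1⌋ = 2, remainder 0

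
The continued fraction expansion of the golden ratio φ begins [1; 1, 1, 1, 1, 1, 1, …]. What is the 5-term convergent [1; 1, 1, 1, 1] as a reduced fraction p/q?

Compute successive convergents:
a_0 = 1: 1/1
a_1 = 1: 2/1
a_2 = 1: 3/2
a_3 = 1: 5/3
a_4 = 1: 8/5

8/5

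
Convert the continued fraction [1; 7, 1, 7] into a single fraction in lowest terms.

71/63

a_0 = 1: 1/1
a_1 = 7: 8/7
a_2 = 1: 9/8
a_3 = 7: 71/63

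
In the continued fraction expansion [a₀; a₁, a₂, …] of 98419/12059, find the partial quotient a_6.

2

⌊98419/12059⌋ = 8, remainder 1947
⌊12059/1947⌋ = 6, remainder 377
⌊1947/377⌋ = 5, remainder 62
⌊377/62⌋ = 6, remainder 5
⌊62/5⌋ = 12, remainder 2
⌊5/2⌋ = 2, remainder 1
⌊2/1⌋ = 2, remainder 0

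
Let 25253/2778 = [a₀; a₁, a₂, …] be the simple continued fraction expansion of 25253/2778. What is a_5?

4

⌊25253/2778⌋ = 9, remainder 251
⌊2778/251⌋ = 11, remainder 17
⌊251/17⌋ = 14, remainder 13
⌊17/13⌋ = 1, remainder 4
⌊13/4⌋ = 3, remainder 1
⌊4/1⌋ = 4, remainder 0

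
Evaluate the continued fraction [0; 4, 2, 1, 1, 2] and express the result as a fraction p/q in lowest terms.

13/57

Work from the innermost term outward:
Start with 2.
1 + 1/(2/1) = 1 + 1/2 = 3/2
1 + 1/(3/2) = 1 + 2/3 = 5/3
2 + 1/(5/3) = 2 + 3/5 = 13/5
4 + 1/(13/5) = 4 + 5/13 = 57/13
0 + 1/(57/13) = 0 + 13/57 = 13/57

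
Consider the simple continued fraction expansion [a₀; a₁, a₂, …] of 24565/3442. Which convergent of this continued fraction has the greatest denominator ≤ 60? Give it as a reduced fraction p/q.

157/22

List convergents until the denominator exceeds the bound:
a_0 = 7: 7/1  (≤ bound)
a_1 = 7: 50/7  (≤ bound)
a_2 = 3: 157/22  (≤ bound)
a_3 = 4: 678/95  (> 60, stop)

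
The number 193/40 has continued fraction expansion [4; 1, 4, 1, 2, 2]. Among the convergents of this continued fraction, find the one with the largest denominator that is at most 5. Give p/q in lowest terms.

24/5

a_0 = 4: 4/1  (≤ bound)
a_1 = 1: 5/1  (≤ bound)
a_2 = 4: 24/5  (≤ bound)
a_3 = 1: 29/6  (> 5, stop)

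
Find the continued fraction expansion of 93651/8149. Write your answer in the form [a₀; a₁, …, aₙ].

[11; 2, 32, 10, 2, 2, 2]

93651 = 11·8149 + 4012, so a_0 = 11
8149 = 2·4012 + 125, so a_1 = 2
4012 = 32·125 + 12, so a_2 = 32
125 = 10·12 + 5, so a_3 = 10
12 = 2·5 + 2, so a_4 = 2
5 = 2·2 + 1, so a_5 = 2
2 = 2·1 + 0, so a_6 = 2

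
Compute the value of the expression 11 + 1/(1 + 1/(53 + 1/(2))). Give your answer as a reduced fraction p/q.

Work from the innermost term outward:
Start with 2.
53 + 1/(2/1) = 53 + 1/2 = 107/2
1 + 1/(107/2) = 1 + 2/107 = 109/107
11 + 1/(109/107) = 11 + 107/109 = 1306/109

1306/109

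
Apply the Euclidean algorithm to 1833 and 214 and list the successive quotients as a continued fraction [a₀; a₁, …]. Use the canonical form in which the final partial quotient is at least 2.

[8; 1, 1, 3, 3, 9]

1833 ÷ 214 → quotient 8, remainder 121
214 ÷ 121 → quotient 1, remainder 93
121 ÷ 93 → quotient 1, remainder 28
93 ÷ 28 → quotient 3, remainder 9
28 ÷ 9 → quotient 3, remainder 1
9 ÷ 1 → quotient 9, remainder 0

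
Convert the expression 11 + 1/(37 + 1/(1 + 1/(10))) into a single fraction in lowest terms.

Compute successive convergents:
a_0 = 11: 11/1
a_1 = 37: 408/37
a_2 = 1: 419/38
a_3 = 10: 4598/417

4598/417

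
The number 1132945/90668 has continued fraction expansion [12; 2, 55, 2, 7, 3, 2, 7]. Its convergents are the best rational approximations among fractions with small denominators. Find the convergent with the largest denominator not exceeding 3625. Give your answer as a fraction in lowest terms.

a_0 = 12: 12/1  (≤ bound)
a_1 = 2: 25/2  (≤ bound)
a_2 = 55: 1387/111  (≤ bound)
a_3 = 2: 2799/224  (≤ bound)
a_4 = 7: 20980/1679  (≤ bound)
a_5 = 3: 65739/5261  (> 3625, stop)

20980/1679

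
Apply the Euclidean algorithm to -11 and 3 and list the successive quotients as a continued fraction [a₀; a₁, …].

Run the Euclidean algorithm, recording each quotient:
-11 ÷ 3 → quotient -4, remainder 1
3 ÷ 1 → quotient 3, remainder 0

[-4; 3]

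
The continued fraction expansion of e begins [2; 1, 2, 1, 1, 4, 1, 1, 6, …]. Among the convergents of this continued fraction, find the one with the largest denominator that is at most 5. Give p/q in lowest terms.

a_0 = 2: 2/1  (≤ bound)
a_1 = 1: 3/1  (≤ bound)
a_2 = 2: 8/3  (≤ bound)
a_3 = 1: 11/4  (≤ bound)
a_4 = 1: 19/7  (> 5, stop)

11/4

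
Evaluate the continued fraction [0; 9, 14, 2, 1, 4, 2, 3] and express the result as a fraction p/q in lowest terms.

Start with 3.
2 + 1/(3/1) = 2 + 1/3 = 7/3
4 + 1/(7/3) = 4 + 3/7 = 31/7
1 + 1/(31/7) = 1 + 7/31 = 38/31
2 + 1/(38/31) = 2 + 31/38 = 107/38
14 + 1/(107/38) = 14 + 38/107 = 1536/107
9 + 1/(1536/107) = 9 + 107/1536 = 13931/1536
0 + 1/(13931/1536) = 0 + 1536/13931 = 1536/13931

1536/13931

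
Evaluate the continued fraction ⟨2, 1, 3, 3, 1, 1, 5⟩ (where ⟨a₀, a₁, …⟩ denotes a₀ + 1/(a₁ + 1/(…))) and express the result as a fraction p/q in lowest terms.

Build up convergents one term at a time:
a_0 = 2: 2/1
a_1 = 1: 3/1
a_2 = 3: 11/4
a_3 = 3: 36/13
a_4 = 1: 47/17
a_5 = 1: 83/30
a_6 = 5: 462/167

462/167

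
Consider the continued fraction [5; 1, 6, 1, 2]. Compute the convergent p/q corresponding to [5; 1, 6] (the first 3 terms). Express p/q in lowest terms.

Starting at the tail and folding back:
Start with 6.
1 + 1/(6/1) = 1 + 1/6 = 7/6
5 + 1/(7/6) = 5 + 6/7 = 41/7

41/7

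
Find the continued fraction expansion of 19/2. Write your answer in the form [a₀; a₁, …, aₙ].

⌊19/2⌋ = 9, remainder 1
⌊2/1⌋ = 2, remainder 0

[9; 2]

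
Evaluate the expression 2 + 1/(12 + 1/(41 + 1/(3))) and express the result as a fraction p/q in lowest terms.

3106/1491

a_0 = 2: 2/1
a_1 = 12: 25/12
a_2 = 41: 1027/493
a_3 = 3: 3106/1491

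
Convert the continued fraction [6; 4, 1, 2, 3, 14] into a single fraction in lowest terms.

Start with 14.
3 + 1/(14/1) = 3 + 1/14 = 43/14
2 + 1/(43/14) = 2 + 14/43 = 100/43
1 + 1/(100/43) = 1 + 43/100 = 143/100
4 + 1/(143/100) = 4 + 100/143 = 672/143
6 + 1/(672/143) = 6 + 143/672 = 4175/672

4175/672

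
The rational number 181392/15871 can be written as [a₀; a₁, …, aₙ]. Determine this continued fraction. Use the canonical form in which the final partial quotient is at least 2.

[11; 2, 3, 35, 7, 9]

⌊181392/15871⌋ = 11, remainder 6811
⌊15871/6811⌋ = 2, remainder 2249
⌊6811/2249⌋ = 3, remainder 64
⌊2249/64⌋ = 35, remainder 9
⌊64/9⌋ = 7, remainder 1
⌊9/1⌋ = 9, remainder 0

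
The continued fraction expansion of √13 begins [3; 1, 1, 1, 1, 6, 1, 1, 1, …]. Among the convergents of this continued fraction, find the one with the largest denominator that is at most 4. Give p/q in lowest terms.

11/3

List convergents until the denominator exceeds the bound:
a_0 = 3: 3/1  (≤ bound)
a_1 = 1: 4/1  (≤ bound)
a_2 = 1: 7/2  (≤ bound)
a_3 = 1: 11/3  (≤ bound)
a_4 = 1: 18/5  (> 4, stop)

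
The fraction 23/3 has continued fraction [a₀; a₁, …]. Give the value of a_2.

2

23 = 7·3 + 2, so a_0 = 7
3 = 1·2 + 1, so a_1 = 1
2 = 2·1 + 0, so a_2 = 2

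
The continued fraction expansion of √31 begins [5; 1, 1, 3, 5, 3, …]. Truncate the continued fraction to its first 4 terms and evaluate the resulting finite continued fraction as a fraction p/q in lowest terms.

39/7

Starting at the tail and folding back:
Start with 3.
1 + 1/(3/1) = 1 + 1/3 = 4/3
1 + 1/(4/3) = 1 + 3/4 = 7/4
5 + 1/(7/4) = 5 + 4/7 = 39/7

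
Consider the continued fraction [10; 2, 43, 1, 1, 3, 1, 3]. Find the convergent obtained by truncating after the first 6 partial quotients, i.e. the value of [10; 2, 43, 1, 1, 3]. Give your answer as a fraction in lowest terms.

Build up convergents one term at a time:
a_0 = 10: 10/1
a_1 = 2: 21/2
a_2 = 43: 913/87
a_3 = 1: 934/89
a_4 = 1: 1847/176
a_5 = 3: 6475/617

6475/617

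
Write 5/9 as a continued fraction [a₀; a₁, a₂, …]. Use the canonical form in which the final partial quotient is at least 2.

⌊5/9⌋ = 0, remainder 5
⌊9/5⌋ = 1, remainder 4
⌊5/4⌋ = 1, remainder 1
⌊4/1⌋ = 4, remainder 0

[0; 1, 1, 4]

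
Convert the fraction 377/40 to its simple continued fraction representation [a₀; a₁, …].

⌊377/40⌋ = 9, remainder 17
⌊40/17⌋ = 2, remainder 6
⌊17/6⌋ = 2, remainder 5
⌊6/5⌋ = 1, remainder 1
⌊5/1⌋ = 5, remainder 0

[9; 2, 2, 1, 5]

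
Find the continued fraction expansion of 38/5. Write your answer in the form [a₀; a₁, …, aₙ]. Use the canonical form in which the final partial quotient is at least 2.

[7; 1, 1, 2]

38 = 7·5 + 3, so a_0 = 7
5 = 1·3 + 2, so a_1 = 1
3 = 1·2 + 1, so a_2 = 1
2 = 2·1 + 0, so a_3 = 2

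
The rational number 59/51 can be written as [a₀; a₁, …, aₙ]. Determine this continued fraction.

59 = 1·51 + 8, so a_0 = 1
51 = 6·8 + 3, so a_1 = 6
8 = 2·3 + 2, so a_2 = 2
3 = 1·2 + 1, so a_3 = 1
2 = 2·1 + 0, so a_4 = 2

[1; 6, 2, 1, 2]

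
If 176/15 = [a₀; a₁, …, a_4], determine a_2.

2

⌊176/15⌋ = 11, remainder 11
⌊15/11⌋ = 1, remainder 4
⌊11/4⌋ = 2, remainder 3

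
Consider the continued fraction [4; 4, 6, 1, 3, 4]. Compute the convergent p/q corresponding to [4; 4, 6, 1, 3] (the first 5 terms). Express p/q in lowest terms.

475/112

a_0 = 4: 4/1
a_1 = 4: 17/4
a_2 = 6: 106/25
a_3 = 1: 123/29
a_4 = 3: 475/112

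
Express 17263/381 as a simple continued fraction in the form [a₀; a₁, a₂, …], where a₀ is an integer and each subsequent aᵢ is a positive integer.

17263 ÷ 381 → quotient 45, remainder 118
381 ÷ 118 → quotient 3, remainder 27
118 ÷ 27 → quotient 4, remainder 10
27 ÷ 10 → quotient 2, remainder 7
10 ÷ 7 → quotient 1, remainder 3
7 ÷ 3 → quotient 2, remainder 1
3 ÷ 1 → quotient 3, remainder 0

[45; 3, 4, 2, 1, 2, 3]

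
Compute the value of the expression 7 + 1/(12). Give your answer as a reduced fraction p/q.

85/12

Start with 12.
7 + 1/(12/1) = 7 + 1/12 = 85/12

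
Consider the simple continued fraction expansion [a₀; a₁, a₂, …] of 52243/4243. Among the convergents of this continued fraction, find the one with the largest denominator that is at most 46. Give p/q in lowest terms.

197/16

List convergents until the denominator exceeds the bound:
a_0 = 12: 12/1  (≤ bound)
a_1 = 3: 37/3  (≤ bound)
a_2 = 5: 197/16  (≤ bound)
a_3 = 15: 2992/243  (> 46, stop)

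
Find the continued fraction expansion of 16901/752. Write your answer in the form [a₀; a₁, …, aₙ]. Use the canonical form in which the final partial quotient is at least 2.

⌊16901/752⌋ = 22, remainder 357
⌊752/357⌋ = 2, remainder 38
⌊357/38⌋ = 9, remainder 15
⌊38/15⌋ = 2, remainder 8
⌊15/8⌋ = 1, remainder 7
⌊8/7⌋ = 1, remainder 1
⌊7/1⌋ = 7, remainder 0

[22; 2, 9, 2, 1, 1, 7]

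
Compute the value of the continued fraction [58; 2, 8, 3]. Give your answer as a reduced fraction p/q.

Work from the innermost term outward:
Start with 3.
8 + 1/(3/1) = 8 + 1/3 = 25/3
2 + 1/(25/3) = 2 + 3/25 = 53/25
58 + 1/(53/25) = 58 + 25/53 = 3099/53

3099/53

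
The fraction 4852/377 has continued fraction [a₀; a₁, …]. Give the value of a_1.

1

Apply division with remainder until the remainder is 0:
4852 ÷ 377 → quotient 12, remainder 328
377 ÷ 328 → quotient 1, remainder 49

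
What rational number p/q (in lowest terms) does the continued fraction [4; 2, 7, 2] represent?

143/32

a_0 = 4: 4/1
a_1 = 2: 9/2
a_2 = 7: 67/15
a_3 = 2: 143/32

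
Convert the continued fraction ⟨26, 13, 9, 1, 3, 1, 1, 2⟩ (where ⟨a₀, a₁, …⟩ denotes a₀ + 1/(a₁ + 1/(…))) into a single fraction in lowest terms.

Start with 2.
1 + 1/(2/1) = 1 + 1/2 = 3/2
1 + 1/(3/2) = 1 + 2/3 = 5/3
3 + 1/(5/3) = 3 + 3/5 = 18/5
1 + 1/(18/5) = 1 + 5/18 = 23/18
9 + 1/(23/18) = 9 + 18/23 = 225/23
13 + 1/(225/23) = 13 + 23/225 = 2948/225
26 + 1/(2948/225) = 26 + 225/2948 = 76873/2948

76873/2948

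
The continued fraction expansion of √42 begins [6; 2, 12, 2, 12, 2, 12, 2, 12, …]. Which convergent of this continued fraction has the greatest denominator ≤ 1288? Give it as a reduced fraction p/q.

a_0 = 6: 6/1  (≤ bound)
a_1 = 2: 13/2  (≤ bound)
a_2 = 12: 162/25  (≤ bound)
a_3 = 2: 337/52  (≤ bound)
a_4 = 12: 4206/649  (≤ bound)
a_5 = 2: 8749/1350  (> 1288, stop)

4206/649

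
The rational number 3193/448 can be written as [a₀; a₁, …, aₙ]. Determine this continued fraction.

[7; 7, 1, 6, 8]

3193 = 7·448 + 57, so a_0 = 7
448 = 7·57 + 49, so a_1 = 7
57 = 1·49 + 8, so a_2 = 1
49 = 6·8 + 1, so a_3 = 6
8 = 8·1 + 0, so a_4 = 8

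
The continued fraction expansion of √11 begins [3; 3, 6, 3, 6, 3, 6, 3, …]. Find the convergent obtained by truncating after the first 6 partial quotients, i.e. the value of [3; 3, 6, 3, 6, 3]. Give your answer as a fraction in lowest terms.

3970/1197

Starting at the tail and folding back:
Start with 3.
6 + 1/(3/1) = 6 + 1/3 = 19/3
3 + 1/(19/3) = 3 + 3/19 = 60/19
6 + 1/(60/19) = 6 + 19/60 = 379/60
3 + 1/(379/60) = 3 + 60/379 = 1197/379
3 + 1/(1197/379) = 3 + 379/1197 = 3970/1197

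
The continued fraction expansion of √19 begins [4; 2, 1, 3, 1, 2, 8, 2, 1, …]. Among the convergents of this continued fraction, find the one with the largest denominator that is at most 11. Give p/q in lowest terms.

a_0 = 4: 4/1  (≤ bound)
a_1 = 2: 9/2  (≤ bound)
a_2 = 1: 13/3  (≤ bound)
a_3 = 3: 48/11  (≤ bound)
a_4 = 1: 61/14  (> 11, stop)

48/11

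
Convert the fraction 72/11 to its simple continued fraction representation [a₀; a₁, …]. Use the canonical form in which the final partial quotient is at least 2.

[6; 1, 1, 5]

72 = 6·11 + 6, so a_0 = 6
11 = 1·6 + 5, so a_1 = 1
6 = 1·5 + 1, so a_2 = 1
5 = 5·1 + 0, so a_3 = 5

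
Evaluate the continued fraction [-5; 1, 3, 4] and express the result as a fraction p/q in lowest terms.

Start with 4.
3 + 1/(4/1) = 3 + 1/4 = 13/4
1 + 1/(13/4) = 1 + 4/13 = 17/13
-5 + 1/(17/13) = -5 + 13/17 = -72/17

-72/17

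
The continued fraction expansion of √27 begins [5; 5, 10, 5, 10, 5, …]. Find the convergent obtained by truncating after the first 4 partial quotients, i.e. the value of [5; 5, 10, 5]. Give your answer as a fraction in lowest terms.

1351/260

a_0 = 5: 5/1
a_1 = 5: 26/5
a_2 = 10: 265/51
a_3 = 5: 1351/260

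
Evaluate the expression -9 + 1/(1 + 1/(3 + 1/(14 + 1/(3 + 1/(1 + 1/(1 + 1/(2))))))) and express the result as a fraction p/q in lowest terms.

-8625/1046

Starting at the tail and folding back:
Start with 2.
1 + 1/(2/1) = 1 + 1/2 = 3/2
1 + 1/(3/2) = 1 + 2/3 = 5/3
3 + 1/(5/3) = 3 + 3/5 = 18/5
14 + 1/(18/5) = 14 + 5/18 = 257/18
3 + 1/(257/18) = 3 + 18/257 = 789/257
1 + 1/(789/257) = 1 + 257/789 = 1046/789
-9 + 1/(1046/789) = -9 + 789/1046 = -8625/1046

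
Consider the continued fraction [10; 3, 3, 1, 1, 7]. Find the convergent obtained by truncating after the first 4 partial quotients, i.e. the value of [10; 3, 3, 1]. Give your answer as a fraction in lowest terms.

134/13

a_0 = 10: 10/1
a_1 = 3: 31/3
a_2 = 3: 103/10
a_3 = 1: 134/13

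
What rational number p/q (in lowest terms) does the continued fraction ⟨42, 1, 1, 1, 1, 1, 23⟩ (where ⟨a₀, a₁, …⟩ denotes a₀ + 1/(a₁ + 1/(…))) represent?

Work from the innermost term outward:
Start with 23.
1 + 1/(23/1) = 1 + 1/23 = 24/23
1 + 1/(24/23) = 1 + 23/24 = 47/24
1 + 1/(47/24) = 1 + 24/47 = 71/47
1 + 1/(71/47) = 1 + 47/71 = 118/71
1 + 1/(118/71) = 1 + 71/118 = 189/118
42 + 1/(189/118) = 42 + 118/189 = 8056/189

8056/189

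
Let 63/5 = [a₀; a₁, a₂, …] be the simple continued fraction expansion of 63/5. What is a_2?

1

63 ÷ 5 → quotient 12, remainder 3
5 ÷ 3 → quotient 1, remainder 2
3 ÷ 2 → quotient 1, remainder 1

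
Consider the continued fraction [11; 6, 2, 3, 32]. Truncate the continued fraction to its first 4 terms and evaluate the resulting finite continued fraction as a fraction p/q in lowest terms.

Start with 3.
2 + 1/(3/1) = 2 + 1/3 = 7/3
6 + 1/(7/3) = 6 + 3/7 = 45/7
11 + 1/(45/7) = 11 + 7/45 = 502/45

502/45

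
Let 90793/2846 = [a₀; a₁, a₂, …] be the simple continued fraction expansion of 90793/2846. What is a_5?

90793 = 31·2846 + 2567, so a_0 = 31
2846 = 1·2567 + 279, so a_1 = 1
2567 = 9·279 + 56, so a_2 = 9
279 = 4·56 + 55, so a_3 = 4
56 = 1·55 + 1, so a_4 = 1
55 = 55·1 + 0, so a_5 = 55

55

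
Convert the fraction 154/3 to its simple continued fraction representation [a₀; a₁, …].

Apply division with remainder until the remainder is 0:
⌊154/3⌋ = 51, remainder 1
⌊3/1⌋ = 3, remainder 0

[51; 3]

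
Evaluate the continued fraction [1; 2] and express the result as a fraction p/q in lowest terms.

3/2

a_0 = 1: 1/1
a_1 = 2: 3/2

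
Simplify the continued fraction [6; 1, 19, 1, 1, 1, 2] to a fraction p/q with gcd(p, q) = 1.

a_0 = 6: 6/1
a_1 = 1: 7/1
a_2 = 19: 139/20
a_3 = 1: 146/21
a_4 = 1: 285/41
a_5 = 1: 431/62
a_6 = 2: 1147/165

1147/165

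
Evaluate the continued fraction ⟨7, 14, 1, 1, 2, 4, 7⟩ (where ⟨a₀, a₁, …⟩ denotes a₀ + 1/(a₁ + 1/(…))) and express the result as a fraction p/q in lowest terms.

16399/2320

Start with 7.
4 + 1/(7/1) = 4 + 1/7 = 29/7
2 + 1/(29/7) = 2 + 7/29 = 65/29
1 + 1/(65/29) = 1 + 29/65 = 94/65
1 + 1/(94/65) = 1 + 65/94 = 159/94
14 + 1/(159/94) = 14 + 94/159 = 2320/159
7 + 1/(2320/159) = 7 + 159/2320 = 16399/2320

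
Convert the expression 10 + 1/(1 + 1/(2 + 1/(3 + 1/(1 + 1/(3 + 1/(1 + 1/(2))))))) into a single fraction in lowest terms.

a_0 = 10: 10/1
a_1 = 1: 11/1
a_2 = 2: 32/3
a_3 = 3: 107/10
a_4 = 1: 139/13
a_5 = 3: 524/49
a_6 = 1: 663/62
a_7 = 2: 1850/173

1850/173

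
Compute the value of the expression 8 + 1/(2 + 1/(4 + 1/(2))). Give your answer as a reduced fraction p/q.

169/20

Starting at the tail and folding back:
Start with 2.
4 + 1/(2/1) = 4 + 1/2 = 9/2
2 + 1/(9/2) = 2 + 2/9 = 20/9
8 + 1/(20/9) = 8 + 9/20 = 169/20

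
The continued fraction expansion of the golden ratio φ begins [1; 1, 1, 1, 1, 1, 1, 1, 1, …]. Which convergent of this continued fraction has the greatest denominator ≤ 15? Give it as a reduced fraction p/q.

List convergents until the denominator exceeds the bound:
a_0 = 1: 1/1  (≤ bound)
a_1 = 1: 2/1  (≤ bound)
a_2 = 1: 3/2  (≤ bound)
a_3 = 1: 5/3  (≤ bound)
a_4 = 1: 8/5  (≤ bound)
a_5 = 1: 13/8  (≤ bound)
a_6 = 1: 21/13  (≤ bound)
a_7 = 1: 34/21  (> 15, stop)

21/13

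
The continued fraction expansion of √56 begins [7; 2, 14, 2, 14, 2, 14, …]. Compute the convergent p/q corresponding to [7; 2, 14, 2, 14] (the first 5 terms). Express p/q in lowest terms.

6503/869

Start with 14.
2 + 1/(14/1) = 2 + 1/14 = 29/14
14 + 1/(29/14) = 14 + 14/29 = 420/29
2 + 1/(420/29) = 2 + 29/420 = 869/420
7 + 1/(869/420) = 7 + 420/869 = 6503/869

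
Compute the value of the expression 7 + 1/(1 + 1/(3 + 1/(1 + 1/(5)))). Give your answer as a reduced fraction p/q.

226/29

Starting at the tail and folding back:
Start with 5.
1 + 1/(5/1) = 1 + 1/5 = 6/5
3 + 1/(6/5) = 3 + 5/6 = 23/6
1 + 1/(23/6) = 1 + 6/23 = 29/23
7 + 1/(29/23) = 7 + 23/29 = 226/29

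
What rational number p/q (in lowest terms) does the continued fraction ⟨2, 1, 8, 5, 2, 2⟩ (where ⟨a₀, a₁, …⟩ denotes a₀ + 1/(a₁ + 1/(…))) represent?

717/248

Start with 2.
2 + 1/(2/1) = 2 + 1/2 = 5/2
5 + 1/(5/2) = 5 + 2/5 = 27/5
8 + 1/(27/5) = 8 + 5/27 = 221/27
1 + 1/(221/27) = 1 + 27/221 = 248/221
2 + 1/(248/221) = 2 + 221/248 = 717/248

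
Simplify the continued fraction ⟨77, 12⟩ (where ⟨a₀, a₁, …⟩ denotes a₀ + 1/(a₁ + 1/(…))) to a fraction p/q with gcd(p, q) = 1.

Build up convergents one term at a time:
a_0 = 77: 77/1
a_1 = 12: 925/12

925/12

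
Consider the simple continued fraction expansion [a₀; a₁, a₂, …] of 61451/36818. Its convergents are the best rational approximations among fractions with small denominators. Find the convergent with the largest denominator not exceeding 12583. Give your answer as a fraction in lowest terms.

a_0 = 1: 1/1  (≤ bound)
a_1 = 1: 2/1  (≤ bound)
a_2 = 2: 5/3  (≤ bound)
a_3 = 46: 232/139  (≤ bound)
a_4 = 3: 701/420  (≤ bound)
a_5 = 43: 30375/18199  (> 12583, stop)

701/420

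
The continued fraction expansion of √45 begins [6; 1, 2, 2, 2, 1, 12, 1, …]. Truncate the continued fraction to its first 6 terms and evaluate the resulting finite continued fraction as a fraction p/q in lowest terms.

161/24

Start with 1.
2 + 1/(1/1) = 2 + 1/1 = 3/1
2 + 1/(3/1) = 2 + 1/3 = 7/3
2 + 1/(7/3) = 2 + 3/7 = 17/7
1 + 1/(17/7) = 1 + 7/17 = 24/17
6 + 1/(24/17) = 6 + 17/24 = 161/24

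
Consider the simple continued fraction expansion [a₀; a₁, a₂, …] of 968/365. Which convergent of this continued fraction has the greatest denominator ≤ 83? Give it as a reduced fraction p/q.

a_0 = 2: 2/1  (≤ bound)
a_1 = 1: 3/1  (≤ bound)
a_2 = 1: 5/2  (≤ bound)
a_3 = 1: 8/3  (≤ bound)
a_4 = 6: 53/20  (≤ bound)
a_5 = 1: 61/23  (≤ bound)
a_6 = 15: 968/365  (> 83, stop)

61/23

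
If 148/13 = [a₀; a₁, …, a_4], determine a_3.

1

⌊148/13⌋ = 11, remainder 5
⌊13/5⌋ = 2, remainder 3
⌊5/3⌋ = 1, remainder 2
⌊3/2⌋ = 1, remainder 1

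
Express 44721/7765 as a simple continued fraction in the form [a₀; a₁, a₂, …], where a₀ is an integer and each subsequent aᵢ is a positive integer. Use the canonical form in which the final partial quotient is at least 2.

⌊44721/7765⌋ = 5, remainder 5896
⌊7765/5896⌋ = 1, remainder 1869
⌊5896/1869⌋ = 3, remainder 289
⌊1869/289⌋ = 6, remainder 135
⌊289/135⌋ = 2, remainder 19
⌊135/19⌋ = 7, remainder 2
⌊19/2⌋ = 9, remainder 1
⌊2/1⌋ = 2, remainder 0

[5; 1, 3, 6, 2, 7, 9, 2]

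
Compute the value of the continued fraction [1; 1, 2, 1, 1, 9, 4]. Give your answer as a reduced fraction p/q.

Build up convergents one term at a time:
a_0 = 1: 1/1
a_1 = 1: 2/1
a_2 = 2: 5/3
a_3 = 1: 7/4
a_4 = 1: 12/7
a_5 = 9: 115/67
a_6 = 4: 472/275

472/275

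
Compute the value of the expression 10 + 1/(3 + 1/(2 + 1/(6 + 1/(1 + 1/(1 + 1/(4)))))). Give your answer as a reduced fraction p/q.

Build up convergents one term at a time:
a_0 = 10: 10/1
a_1 = 3: 31/3
a_2 = 2: 72/7
a_3 = 6: 463/45
a_4 = 1: 535/52
a_5 = 1: 998/97
a_6 = 4: 4527/440

4527/440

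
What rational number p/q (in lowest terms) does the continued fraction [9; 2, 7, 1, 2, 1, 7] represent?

4839/511

Start with 7.
1 + 1/(7/1) = 1 + 1/7 = 8/7
2 + 1/(8/7) = 2 + 7/8 = 23/8
1 + 1/(23/8) = 1 + 8/23 = 31/23
7 + 1/(31/23) = 7 + 23/31 = 240/31
2 + 1/(240/31) = 2 + 31/240 = 511/240
9 + 1/(511/240) = 9 + 240/511 = 4839/511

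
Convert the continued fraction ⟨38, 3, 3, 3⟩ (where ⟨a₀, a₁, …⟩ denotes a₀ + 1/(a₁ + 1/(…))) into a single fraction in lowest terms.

1264/33

a_0 = 38: 38/1
a_1 = 3: 115/3
a_2 = 3: 383/10
a_3 = 3: 1264/33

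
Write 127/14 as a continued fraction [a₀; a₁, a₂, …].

[9; 14]

Repeatedly divide and take the remainder:
⌊127/14⌋ = 9, remainder 1
⌊14/1⌋ = 14, remainder 0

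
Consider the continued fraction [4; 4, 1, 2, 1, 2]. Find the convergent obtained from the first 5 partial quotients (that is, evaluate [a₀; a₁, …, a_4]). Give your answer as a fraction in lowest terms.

80/19

Start with 1.
2 + 1/(1/1) = 2 + 1/1 = 3/1
1 + 1/(3/1) = 1 + 1/3 = 4/3
4 + 1/(4/3) = 4 + 3/4 = 19/4
4 + 1/(19/4) = 4 + 4/19 = 80/19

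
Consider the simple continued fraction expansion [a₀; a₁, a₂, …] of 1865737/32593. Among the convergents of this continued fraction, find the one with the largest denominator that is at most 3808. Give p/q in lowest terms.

50546/883

a_0 = 57: 57/1  (≤ bound)
a_1 = 4: 229/4  (≤ bound)
a_2 = 9: 2118/37  (≤ bound)
a_3 = 2: 4465/78  (≤ bound)
a_4 = 1: 6583/115  (≤ bound)
a_5 = 7: 50546/883  (≤ bound)
a_6 = 5: 259313/4530  (> 3808, stop)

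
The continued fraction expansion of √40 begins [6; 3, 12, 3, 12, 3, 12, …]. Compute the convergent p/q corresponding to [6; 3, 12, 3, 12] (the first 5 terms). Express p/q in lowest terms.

a_0 = 6: 6/1
a_1 = 3: 19/3
a_2 = 12: 234/37
a_3 = 3: 721/114
a_4 = 12: 8886/1405

8886/1405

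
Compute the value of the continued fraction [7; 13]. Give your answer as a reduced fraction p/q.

92/13

Compute successive convergents:
a_0 = 7: 7/1
a_1 = 13: 92/13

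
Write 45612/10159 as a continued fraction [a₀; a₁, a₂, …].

Apply division with remainder until the remainder is 0:
45612 ÷ 10159 → quotient 4, remainder 4976
10159 ÷ 4976 → quotient 2, remainder 207
4976 ÷ 207 → quotient 24, remainder 8
207 ÷ 8 → quotient 25, remainder 7
8 ÷ 7 → quotient 1, remainder 1
7 ÷ 1 → quotient 7, remainder 0

[4; 2, 24, 25, 1, 7]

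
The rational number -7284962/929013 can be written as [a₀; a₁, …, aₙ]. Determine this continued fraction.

[-8; 6, 3, 5, 3, 46, 1, 60]

Apply division with remainder until the remainder is 0:
-7284962 ÷ 929013 → quotient -8, remainder 147142
929013 ÷ 147142 → quotient 6, remainder 46161
147142 ÷ 46161 → quotient 3, remainder 8659
46161 ÷ 8659 → quotient 5, remainder 2866
8659 ÷ 2866 → quotient 3, remainder 61
2866 ÷ 61 → quotient 46, remainder 60
61 ÷ 60 → quotient 1, remainder 1
60 ÷ 1 → quotient 60, remainder 0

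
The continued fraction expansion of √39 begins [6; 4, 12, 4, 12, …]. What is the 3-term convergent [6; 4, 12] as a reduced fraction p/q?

Start with 12.
4 + 1/(12/1) = 4 + 1/12 = 49/12
6 + 1/(49/12) = 6 + 12/49 = 306/49

306/49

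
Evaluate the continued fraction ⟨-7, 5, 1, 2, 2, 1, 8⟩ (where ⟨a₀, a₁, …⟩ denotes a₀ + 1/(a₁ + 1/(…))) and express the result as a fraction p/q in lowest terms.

Start with 8.
1 + 1/(8/1) = 1 + 1/8 = 9/8
2 + 1/(9/8) = 2 + 8/9 = 26/9
2 + 1/(26/9) = 2 + 9/26 = 61/26
1 + 1/(61/26) = 1 + 26/61 = 87/61
5 + 1/(87/61) = 5 + 61/87 = 496/87
-7 + 1/(496/87) = -7 + 87/496 = -3385/496

-3385/496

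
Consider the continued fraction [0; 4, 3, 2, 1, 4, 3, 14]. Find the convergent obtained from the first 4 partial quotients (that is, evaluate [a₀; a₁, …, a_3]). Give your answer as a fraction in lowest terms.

7/30

a_0 = 0: 0/1
a_1 = 4: 1/4
a_2 = 3: 3/13
a_3 = 2: 7/30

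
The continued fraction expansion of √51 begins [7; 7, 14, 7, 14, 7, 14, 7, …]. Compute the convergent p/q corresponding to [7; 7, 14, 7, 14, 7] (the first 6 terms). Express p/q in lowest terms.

499850/69993

a_0 = 7: 7/1
a_1 = 7: 50/7
a_2 = 14: 707/99
a_3 = 7: 4999/700
a_4 = 14: 70693/9899
a_5 = 7: 499850/69993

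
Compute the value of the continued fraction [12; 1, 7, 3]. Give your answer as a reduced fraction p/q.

Work from the innermost term outward:
Start with 3.
7 + 1/(3/1) = 7 + 1/3 = 22/3
1 + 1/(22/3) = 1 + 3/22 = 25/22
12 + 1/(25/22) = 12 + 22/25 = 322/25

322/25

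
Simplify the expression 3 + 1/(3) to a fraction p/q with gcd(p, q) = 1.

a_0 = 3: 3/1
a_1 = 3: 10/3

10/3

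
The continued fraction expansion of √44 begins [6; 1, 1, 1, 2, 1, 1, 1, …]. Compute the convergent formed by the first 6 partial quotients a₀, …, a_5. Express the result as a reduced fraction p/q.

Start with 1.
2 + 1/(1/1) = 2 + 1/1 = 3/1
1 + 1/(3/1) = 1 + 1/3 = 4/3
1 + 1/(4/3) = 1 + 3/4 = 7/4
1 + 1/(7/4) = 1 + 4/7 = 11/7
6 + 1/(11/7) = 6 + 7/11 = 73/11

73/11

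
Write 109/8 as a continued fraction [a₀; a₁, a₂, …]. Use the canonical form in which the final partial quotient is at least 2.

Repeatedly divide and take the remainder:
109 ÷ 8 → quotient 13, remainder 5
8 ÷ 5 → quotient 1, remainder 3
5 ÷ 3 → quotient 1, remainder 2
3 ÷ 2 → quotient 1, remainder 1
2 ÷ 1 → quotient 2, remainder 0

[13; 1, 1, 1, 2]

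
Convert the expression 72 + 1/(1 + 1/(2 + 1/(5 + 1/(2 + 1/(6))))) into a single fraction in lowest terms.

16427/226

Compute successive convergents:
a_0 = 72: 72/1
a_1 = 1: 73/1
a_2 = 2: 218/3
a_3 = 5: 1163/16
a_4 = 2: 2544/35
a_5 = 6: 16427/226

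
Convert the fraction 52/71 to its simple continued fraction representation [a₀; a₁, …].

⌊52/71⌋ = 0, remainder 52
⌊71/52⌋ = 1, remainder 19
⌊52/19⌋ = 2, remainder 14
⌊19/14⌋ = 1, remainder 5
⌊14/5⌋ = 2, remainder 4
⌊5/4⌋ = 1, remainder 1
⌊4/1⌋ = 4, remainder 0

[0; 1, 2, 1, 2, 1, 4]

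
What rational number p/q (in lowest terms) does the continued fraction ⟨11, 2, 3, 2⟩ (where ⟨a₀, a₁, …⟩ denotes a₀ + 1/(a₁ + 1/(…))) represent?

Start with 2.
3 + 1/(2/1) = 3 + 1/2 = 7/2
2 + 1/(7/2) = 2 + 2/7 = 16/7
11 + 1/(16/7) = 11 + 7/16 = 183/16

183/16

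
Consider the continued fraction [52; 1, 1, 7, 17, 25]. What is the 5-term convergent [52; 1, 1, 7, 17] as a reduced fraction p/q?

Start with 17.
7 + 1/(17/1) = 7 + 1/17 = 120/17
1 + 1/(120/17) = 1 + 17/120 = 137/120
1 + 1/(137/120) = 1 + 120/137 = 257/137
52 + 1/(257/137) = 52 + 137/257 = 13501/257

13501/257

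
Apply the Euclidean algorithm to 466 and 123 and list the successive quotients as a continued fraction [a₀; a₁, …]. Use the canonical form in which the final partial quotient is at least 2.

⌊466/123⌋ = 3, remainder 97
⌊123/97⌋ = 1, remainder 26
⌊97/26⌋ = 3, remainder 19
⌊26/19⌋ = 1, remainder 7
⌊19/7⌋ = 2, remainder 5
⌊7/5⌋ = 1, remainder 2
⌊5/2⌋ = 2, remainder 1
⌊2/1⌋ = 2, remainder 0

[3; 1, 3, 1, 2, 1, 2, 2]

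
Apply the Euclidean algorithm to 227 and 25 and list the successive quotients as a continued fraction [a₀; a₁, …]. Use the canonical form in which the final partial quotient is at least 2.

[9; 12, 2]

Repeatedly divide and take the remainder:
227 = 9·25 + 2, so a_0 = 9
25 = 12·2 + 1, so a_1 = 12
2 = 2·1 + 0, so a_2 = 2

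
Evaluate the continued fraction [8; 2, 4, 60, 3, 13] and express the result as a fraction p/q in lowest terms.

184068/21797

Start with 13.
3 + 1/(13/1) = 3 + 1/13 = 40/13
60 + 1/(40/13) = 60 + 13/40 = 2413/40
4 + 1/(2413/40) = 4 + 40/2413 = 9692/2413
2 + 1/(9692/2413) = 2 + 2413/9692 = 21797/9692
8 + 1/(21797/9692) = 8 + 9692/21797 = 184068/21797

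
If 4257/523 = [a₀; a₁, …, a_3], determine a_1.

7

4257 ÷ 523 → quotient 8, remainder 73
523 ÷ 73 → quotient 7, remainder 12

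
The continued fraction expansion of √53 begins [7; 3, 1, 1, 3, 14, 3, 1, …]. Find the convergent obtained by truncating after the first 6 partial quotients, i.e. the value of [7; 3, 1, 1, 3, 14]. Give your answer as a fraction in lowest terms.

Build up convergents one term at a time:
a_0 = 7: 7/1
a_1 = 3: 22/3
a_2 = 1: 29/4
a_3 = 1: 51/7
a_4 = 3: 182/25
a_5 = 14: 2599/357

2599/357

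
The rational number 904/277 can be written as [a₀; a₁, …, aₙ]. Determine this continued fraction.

[3; 3, 1, 3, 1, 6, 2]

Run the Euclidean algorithm, recording each quotient:
⌊904/277⌋ = 3, remainder 73
⌊277/73⌋ = 3, remainder 58
⌊73/58⌋ = 1, remainder 15
⌊58/15⌋ = 3, remainder 13
⌊15/13⌋ = 1, remainder 2
⌊13/2⌋ = 6, remainder 1
⌊2/1⌋ = 2, remainder 0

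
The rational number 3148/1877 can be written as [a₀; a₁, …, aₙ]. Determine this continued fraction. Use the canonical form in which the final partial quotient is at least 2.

Run the Euclidean algorithm, recording each quotient:
3148 ÷ 1877 → quotient 1, remainder 1271
1877 ÷ 1271 → quotient 1, remainder 606
1271 ÷ 606 → quotient 2, remainder 59
606 ÷ 59 → quotient 10, remainder 16
59 ÷ 16 → quotient 3, remainder 11
16 ÷ 11 → quotient 1, remainder 5
11 ÷ 5 → quotient 2, remainder 1
5 ÷ 1 → quotient 5, remainder 0

[1; 1, 2, 10, 3, 1, 2, 5]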